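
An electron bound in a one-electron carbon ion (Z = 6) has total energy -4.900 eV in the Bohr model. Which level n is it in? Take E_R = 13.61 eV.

E_n = −E_R Z²/n² ⇒ n² = E_R Z²/(−E_n) = 13.61 × 6² / 4.900 ≈ 99.99
n = 10

10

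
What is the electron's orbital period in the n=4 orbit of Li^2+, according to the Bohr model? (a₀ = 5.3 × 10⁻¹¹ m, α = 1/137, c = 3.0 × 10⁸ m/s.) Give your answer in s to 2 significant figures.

r = n²a₀/Z = 4²·5.3 × 10⁻¹¹/3 = 2.8 × 10⁻¹⁰ m
v = Zαc/n = 3·0.0073·3.0 × 10⁸/4 = 1.6 × 10⁶ m/s
T = 2πr/v = 1.1 × 10⁻¹⁵ s

1.1 × 10⁻¹⁵ s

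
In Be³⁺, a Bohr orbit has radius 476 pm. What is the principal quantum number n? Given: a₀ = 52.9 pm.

6

r_n = n²a₀/Z ⇒ n² = rZ/a₀ = 476 × 4 / 52.9 ≈ 35.99
n = 6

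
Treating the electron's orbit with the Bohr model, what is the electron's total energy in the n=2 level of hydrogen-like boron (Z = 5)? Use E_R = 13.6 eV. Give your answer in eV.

E_n = −E_R·Z²/n² = −13.6 × 5²/2² = -85.0 eV

-85.0 eV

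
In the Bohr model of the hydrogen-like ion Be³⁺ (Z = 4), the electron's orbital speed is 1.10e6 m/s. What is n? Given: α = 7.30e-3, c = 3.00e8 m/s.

v_n = Zαc/n ⇒ n = Zαc/v = 4 × 0.00730 × 3.00e8 / 1.10e6 ≈ 7.96
n = 8

8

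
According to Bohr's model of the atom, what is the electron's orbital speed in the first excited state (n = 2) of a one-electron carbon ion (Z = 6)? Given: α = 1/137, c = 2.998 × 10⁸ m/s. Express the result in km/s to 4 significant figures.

6565 km/s

v_n = Zαc/n = 6 × 0.007299 × 2.998 × 10⁸ / 2
    = 6565 km/s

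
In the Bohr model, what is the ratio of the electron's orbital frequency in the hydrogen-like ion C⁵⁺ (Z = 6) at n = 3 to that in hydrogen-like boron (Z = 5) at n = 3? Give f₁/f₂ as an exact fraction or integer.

f ∝ Z^2 · n^-3
f₁/f₂ = (6/5)^2 · (3/3)^-3 = 36/25

36/25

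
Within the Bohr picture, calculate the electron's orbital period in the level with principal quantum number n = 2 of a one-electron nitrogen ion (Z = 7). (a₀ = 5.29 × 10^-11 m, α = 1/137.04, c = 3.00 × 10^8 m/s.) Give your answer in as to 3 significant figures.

r = n²a₀/Z = 2²·5.29 × 10^-11/7 = 3.02 × 10^-11 m
v = Zαc/n = 7·0.00730·3.00 × 10^8/2 = 7.66 × 10^6 m/s
T = 2πr/v = 2.48 × 10^-17 s = 24.8 as

24.8 as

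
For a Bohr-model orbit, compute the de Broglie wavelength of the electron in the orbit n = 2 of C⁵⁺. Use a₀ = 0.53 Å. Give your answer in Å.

The Bohr quantisation condition is nλ = 2πr_n.
r_n = n²a₀/Z = 0.35 Å
λ = 2πr_n/n = 2π·0.35/2 = 1.1 Å

1.1 Å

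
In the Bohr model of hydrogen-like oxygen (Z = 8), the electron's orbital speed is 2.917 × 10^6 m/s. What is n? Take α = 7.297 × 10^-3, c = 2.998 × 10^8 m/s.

6

v_n = Zαc/n ⇒ n = Zαc/v = 8 × 0.007297 × 2.998 × 10^8 / 2.917 × 10^6 ≈ 6.00
n = 6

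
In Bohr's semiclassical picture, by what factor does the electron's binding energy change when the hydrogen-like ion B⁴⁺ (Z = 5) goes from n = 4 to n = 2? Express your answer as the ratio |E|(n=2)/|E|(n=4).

|E| ∝ Z^2 · n^-2; with Z fixed, |E| ∝ n^-2.
|E|(n=2)/|E|(n=4) = (2/4)^-2 = 4

4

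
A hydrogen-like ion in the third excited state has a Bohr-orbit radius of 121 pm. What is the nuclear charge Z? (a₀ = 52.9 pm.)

r_n = n²a₀/Z ⇒ Z = n²a₀/r = 4² × 52.9 / 121 ≈ 7.00
Z = 7

7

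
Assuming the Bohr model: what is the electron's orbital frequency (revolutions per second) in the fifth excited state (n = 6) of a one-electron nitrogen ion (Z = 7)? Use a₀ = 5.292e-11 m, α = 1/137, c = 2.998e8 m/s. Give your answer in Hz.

r = n²a₀/Z = 2.722e-10 m, v = Zαc/n = 2.553e6 m/s
f = v/(2πr) = 1.493e15 Hz

1.493e15 Hz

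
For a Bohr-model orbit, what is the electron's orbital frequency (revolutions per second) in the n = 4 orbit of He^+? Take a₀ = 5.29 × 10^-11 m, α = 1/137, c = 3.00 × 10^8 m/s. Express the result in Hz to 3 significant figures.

r = n²a₀/Z = 4.23 × 10^-10 m, v = Zαc/n = 1.09 × 10^6 m/s
f = v/(2πr) = 4.12 × 10^14 Hz

4.12 × 10^14 Hz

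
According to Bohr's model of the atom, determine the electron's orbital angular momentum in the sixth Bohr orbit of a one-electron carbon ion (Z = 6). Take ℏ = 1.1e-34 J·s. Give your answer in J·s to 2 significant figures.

L_n = nℏ = 6 × 1.1e-34 = 6.6e-34 J·s

6.6e-34 J·s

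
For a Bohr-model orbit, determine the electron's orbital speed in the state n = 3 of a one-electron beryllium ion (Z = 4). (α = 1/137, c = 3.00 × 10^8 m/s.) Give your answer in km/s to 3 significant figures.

v_n = Zαc/n = 4 × 0.00730 × 3.00 × 10^8 / 3
    = 2920 km/s

2920 km/s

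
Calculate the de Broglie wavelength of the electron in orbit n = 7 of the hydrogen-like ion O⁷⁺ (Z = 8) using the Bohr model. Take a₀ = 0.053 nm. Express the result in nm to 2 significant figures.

0.29 nm

The Bohr quantisation condition is nλ = 2πr_n.
r_n = n²a₀/Z = 0.32 nm
λ = 2πr_n/n = 2π·0.32/7 = 0.29 nm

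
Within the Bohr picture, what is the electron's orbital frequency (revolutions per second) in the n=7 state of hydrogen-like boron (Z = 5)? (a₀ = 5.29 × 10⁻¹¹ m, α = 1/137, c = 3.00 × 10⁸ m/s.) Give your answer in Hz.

r = n²a₀/Z = 5.18 × 10⁻¹⁰ m, v = Zαc/n = 1.56 × 10⁶ m/s
f = v/(2πr) = 4.80 × 10¹⁴ Hz

4.80 × 10¹⁴ Hz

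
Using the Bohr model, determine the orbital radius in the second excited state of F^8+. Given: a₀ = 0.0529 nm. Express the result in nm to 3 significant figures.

0.0529 nm

r_n = n²a₀/Z = 3² × 0.0529 / 9
    = 9 × 0.0529 / 9 = 0.0529 nm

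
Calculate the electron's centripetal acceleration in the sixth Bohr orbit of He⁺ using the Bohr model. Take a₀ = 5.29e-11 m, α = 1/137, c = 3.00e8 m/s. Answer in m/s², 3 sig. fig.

r = n²a₀/Z = 9.52e-10 m, v = Zαc/n = 7.30e5 m/s
a = v²/r = (7.30e5)² / 9.52e-10 = 5.60e20 m/s²

5.60e20 m/s²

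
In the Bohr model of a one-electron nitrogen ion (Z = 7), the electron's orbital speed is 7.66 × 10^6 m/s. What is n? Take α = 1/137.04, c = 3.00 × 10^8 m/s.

2

v_n = Zαc/n ⇒ n = Zαc/v = 7 × 0.00730 × 3.00 × 10^8 / 7.66 × 10^6 ≈ 2.00
n = 2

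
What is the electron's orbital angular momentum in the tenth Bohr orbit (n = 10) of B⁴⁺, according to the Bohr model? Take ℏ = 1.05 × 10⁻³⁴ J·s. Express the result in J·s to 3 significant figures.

1.05 × 10⁻³³ J·s

L_n = nℏ = 10 × 1.05 × 10⁻³⁴ = 1.05 × 10⁻³³ J·s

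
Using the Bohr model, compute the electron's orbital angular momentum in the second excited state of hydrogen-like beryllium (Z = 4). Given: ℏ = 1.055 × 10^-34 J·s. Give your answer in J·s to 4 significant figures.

L_n = nℏ = 3 × 1.055 × 10^-34 = 3.165 × 10^-34 J·s

3.165 × 10^-34 J·s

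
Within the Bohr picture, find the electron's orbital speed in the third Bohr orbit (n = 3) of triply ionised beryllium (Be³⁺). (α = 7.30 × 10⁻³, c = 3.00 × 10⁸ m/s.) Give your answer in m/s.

2.92 × 10⁶ m/s

v_n = Zαc/n = 4 × 0.00730 × 3.00 × 10⁸ / 3
    = 2.92 × 10⁶ m/s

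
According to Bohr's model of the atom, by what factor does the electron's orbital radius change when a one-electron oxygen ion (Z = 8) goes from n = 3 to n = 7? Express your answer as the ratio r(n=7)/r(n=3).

49/9

r ∝ Z^-1 · n^2; with Z fixed, r ∝ n^2.
r(n=7)/r(n=3) = (7/3)^2 = 49/9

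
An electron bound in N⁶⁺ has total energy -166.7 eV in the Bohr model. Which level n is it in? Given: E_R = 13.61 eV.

2

E_n = −E_R Z²/n² ⇒ n² = E_R Z²/(−E_n) = 13.61 × 7² / 166.7 ≈ 4.00
n = 2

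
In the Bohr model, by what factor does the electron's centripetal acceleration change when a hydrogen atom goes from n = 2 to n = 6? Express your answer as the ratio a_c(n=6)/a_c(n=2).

1/81

a_c ∝ Z^3 · n^-4; with Z fixed, a_c ∝ n^-4.
a_c(n=6)/a_c(n=2) = (6/2)^-4 = 1/81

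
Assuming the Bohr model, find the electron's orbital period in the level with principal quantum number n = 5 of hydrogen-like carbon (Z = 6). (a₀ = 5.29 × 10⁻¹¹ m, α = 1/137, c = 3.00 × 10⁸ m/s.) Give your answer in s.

r = n²a₀/Z = 5²·5.29 × 10⁻¹¹/6 = 2.20 × 10⁻¹⁰ m
v = Zαc/n = 6·0.00730·3.00 × 10⁸/5 = 2.63 × 10⁶ m/s
T = 2πr/v = 5.27 × 10⁻¹⁶ s

5.27 × 10⁻¹⁶ s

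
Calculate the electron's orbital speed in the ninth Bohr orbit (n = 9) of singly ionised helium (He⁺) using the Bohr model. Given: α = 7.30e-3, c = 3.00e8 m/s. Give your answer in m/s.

v_n = Zαc/n = 2 × 0.00730 × 3.00e8 / 9
    = 4.87e5 m/s

4.87e5 m/s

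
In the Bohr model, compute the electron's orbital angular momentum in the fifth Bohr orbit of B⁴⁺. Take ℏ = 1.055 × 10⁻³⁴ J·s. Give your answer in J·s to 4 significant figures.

5.275 × 10⁻³⁴ J·s

L_n = nℏ = 5 × 1.055 × 10⁻³⁴ = 5.275 × 10⁻³⁴ J·s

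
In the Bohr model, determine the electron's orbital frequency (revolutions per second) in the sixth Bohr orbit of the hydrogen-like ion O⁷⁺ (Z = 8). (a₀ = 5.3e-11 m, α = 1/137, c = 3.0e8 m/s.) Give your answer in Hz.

r = n²a₀/Z = 2.4e-10 m, v = Zαc/n = 2.9e6 m/s
f = v/(2πr) = 1.9e15 Hz

1.9e15 Hz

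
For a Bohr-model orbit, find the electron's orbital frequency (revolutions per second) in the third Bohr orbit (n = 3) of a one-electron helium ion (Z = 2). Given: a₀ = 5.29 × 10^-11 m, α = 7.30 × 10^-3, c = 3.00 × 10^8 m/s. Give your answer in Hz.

r = n²a₀/Z = 2.38 × 10^-10 m, v = Zαc/n = 1.46 × 10^6 m/s
f = v/(2πr) = 9.76 × 10^14 Hz

9.76 × 10^14 Hz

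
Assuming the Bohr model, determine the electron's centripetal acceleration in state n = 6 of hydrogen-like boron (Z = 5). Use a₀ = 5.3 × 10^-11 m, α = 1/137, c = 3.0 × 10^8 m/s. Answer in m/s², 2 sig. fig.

r = n²a₀/Z = 3.8 × 10^-10 m, v = Zαc/n = 1.8 × 10^6 m/s
a = v²/r = (1.8 × 10^6)² / 3.8 × 10^-10 = 8.7 × 10^21 m/s²

8.7 × 10^21 m/s²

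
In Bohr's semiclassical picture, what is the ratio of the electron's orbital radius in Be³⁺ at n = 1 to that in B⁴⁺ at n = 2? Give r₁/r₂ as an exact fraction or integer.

r ∝ Z^-1 · n^2
r₁/r₂ = (4/5)^-1 · (1/2)^2 = 5/16

5/16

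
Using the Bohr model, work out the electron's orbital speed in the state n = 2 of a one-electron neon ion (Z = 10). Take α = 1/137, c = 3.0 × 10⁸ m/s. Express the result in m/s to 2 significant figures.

v_n = Zαc/n = 10 × 0.0073 × 3.0 × 10⁸ / 2
    = 1.1 × 10⁷ m/s

1.1 × 10⁷ m/s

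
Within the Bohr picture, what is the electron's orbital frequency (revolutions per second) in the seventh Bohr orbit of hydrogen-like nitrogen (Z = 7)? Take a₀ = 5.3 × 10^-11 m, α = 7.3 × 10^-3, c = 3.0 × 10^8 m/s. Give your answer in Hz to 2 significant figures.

9.4 × 10^14 Hz

r = n²a₀/Z = 3.7 × 10^-10 m, v = Zαc/n = 2.2 × 10^6 m/s
f = v/(2πr) = 9.4 × 10^14 Hz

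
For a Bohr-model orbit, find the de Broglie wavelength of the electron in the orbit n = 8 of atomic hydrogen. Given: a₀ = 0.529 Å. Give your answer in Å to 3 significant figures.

The Bohr quantisation condition is nλ = 2πr_n.
r_n = n²a₀/Z = 33.9 Å
λ = 2πr_n/n = 2π·33.9/8 = 26.6 Å

26.6 Å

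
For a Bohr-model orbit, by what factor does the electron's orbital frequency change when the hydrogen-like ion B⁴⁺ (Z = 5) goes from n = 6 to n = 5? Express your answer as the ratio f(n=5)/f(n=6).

f ∝ Z^2 · n^-3; with Z fixed, f ∝ n^-3.
f(n=5)/f(n=6) = (5/6)^-3 = 216/125

216/125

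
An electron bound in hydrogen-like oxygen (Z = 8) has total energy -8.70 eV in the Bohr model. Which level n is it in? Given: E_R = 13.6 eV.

E_n = −E_R Z²/n² ⇒ n² = E_R Z²/(−E_n) = 13.6 × 8² / 8.70 ≈ 100.05
n = 10

10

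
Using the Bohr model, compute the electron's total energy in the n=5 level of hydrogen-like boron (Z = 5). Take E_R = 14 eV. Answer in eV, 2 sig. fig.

E_n = −E_R·Z²/n² = −14 × 5²/5² = -14 eV

-14 eV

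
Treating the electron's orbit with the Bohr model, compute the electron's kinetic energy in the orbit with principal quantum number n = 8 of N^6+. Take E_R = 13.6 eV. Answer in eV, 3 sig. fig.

For a Coulomb orbit the virial theorem gives K = −E_n.
E_n = −E_R·Z²/n², so K = E_R·Z²/n² = 13.6 × 7²/8² = 10.4 eV

10.4 eV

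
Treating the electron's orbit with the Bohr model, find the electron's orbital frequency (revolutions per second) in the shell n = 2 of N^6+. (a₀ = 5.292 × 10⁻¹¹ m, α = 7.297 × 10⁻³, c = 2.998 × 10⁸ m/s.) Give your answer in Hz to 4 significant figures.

r = n²a₀/Z = 3.024 × 10⁻¹¹ m, v = Zαc/n = 7.657 × 10⁶ m/s
f = v/(2πr) = 4.030 × 10¹⁶ Hz

4.030 × 10¹⁶ Hz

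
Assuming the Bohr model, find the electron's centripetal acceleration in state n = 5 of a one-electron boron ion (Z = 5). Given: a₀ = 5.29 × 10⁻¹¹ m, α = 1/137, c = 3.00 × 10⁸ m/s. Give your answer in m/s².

1.81 × 10²² m/s²

r = n²a₀/Z = 2.64 × 10⁻¹⁰ m, v = Zαc/n = 2.19 × 10⁶ m/s
a = v²/r = (2.19 × 10⁶)² / 2.64 × 10⁻¹⁰ = 1.81 × 10²² m/s²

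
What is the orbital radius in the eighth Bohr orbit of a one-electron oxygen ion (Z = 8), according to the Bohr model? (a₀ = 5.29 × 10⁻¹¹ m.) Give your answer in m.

r_n = n²a₀/Z = 8² × 5.29 × 10⁻¹¹ / 8
    = 64 × 5.29 × 10⁻¹¹ / 8 = 4.23 × 10⁻¹⁰ m

4.23 × 10⁻¹⁰ m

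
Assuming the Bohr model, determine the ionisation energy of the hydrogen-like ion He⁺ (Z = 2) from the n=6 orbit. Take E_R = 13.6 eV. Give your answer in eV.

1.51 eV

E_n = −E_R·Z²/n² = −13.6 × 2²/6² eV = -1.51 eV
Ionisation energy = −E_n = 1.51 eV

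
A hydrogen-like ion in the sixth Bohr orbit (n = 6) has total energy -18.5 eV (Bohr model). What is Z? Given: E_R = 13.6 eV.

7

E_n = −E_R Z²/n² ⇒ Z² = −E_n n²/E_R = 18.5 × 6² / 13.6 ≈ 48.97
Z = 7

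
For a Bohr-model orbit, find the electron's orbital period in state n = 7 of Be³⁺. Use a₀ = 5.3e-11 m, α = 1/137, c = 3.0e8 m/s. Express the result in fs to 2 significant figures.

3.3 fs

r = n²a₀/Z = 7²·5.3e-11/4 = 6.5e-10 m
v = Zαc/n = 4·0.0073·3.0e8/7 = 1.3e6 m/s
T = 2πr/v = 3.3e-15 s = 3.3 fs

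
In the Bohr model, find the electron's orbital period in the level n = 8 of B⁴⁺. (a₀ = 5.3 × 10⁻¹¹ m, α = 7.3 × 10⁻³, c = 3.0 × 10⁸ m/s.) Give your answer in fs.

r = n²a₀/Z = 8²·5.3 × 10⁻¹¹/5 = 6.8 × 10⁻¹⁰ m
v = Zαc/n = 5·0.0073·3.0 × 10⁸/8 = 1.4 × 10⁶ m/s
T = 2πr/v = 3.1 × 10⁻¹⁵ s = 3.1 fs

3.1 fs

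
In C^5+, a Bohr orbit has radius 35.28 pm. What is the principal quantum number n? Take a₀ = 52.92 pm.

r_n = n²a₀/Z ⇒ n² = rZ/a₀ = 35.28 × 6 / 52.92 ≈ 4.00
n = 2

2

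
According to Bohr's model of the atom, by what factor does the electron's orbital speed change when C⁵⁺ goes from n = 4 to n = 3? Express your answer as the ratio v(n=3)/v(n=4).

4/3

v ∝ Z^1 · n^-1; with Z fixed, v ∝ n^-1.
v(n=3)/v(n=4) = (3/4)^-1 = 4/3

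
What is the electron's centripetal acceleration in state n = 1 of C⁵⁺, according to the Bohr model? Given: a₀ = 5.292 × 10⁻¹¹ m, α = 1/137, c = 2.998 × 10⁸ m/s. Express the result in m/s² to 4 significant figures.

r = n²a₀/Z = 8.820 × 10⁻¹² m, v = Zαc/n = 1.313 × 10⁷ m/s
a = v²/r = (1.313 × 10⁷)² / 8.820 × 10⁻¹² = 1.955 × 10²⁵ m/s²

1.955 × 10²⁵ m/s²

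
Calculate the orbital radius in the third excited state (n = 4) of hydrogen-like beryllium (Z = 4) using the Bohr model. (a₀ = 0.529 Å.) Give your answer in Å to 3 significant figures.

r_n = n²a₀/Z = 4² × 0.529 / 4
    = 16 × 0.529 / 4 = 2.12 Å

2.12 Å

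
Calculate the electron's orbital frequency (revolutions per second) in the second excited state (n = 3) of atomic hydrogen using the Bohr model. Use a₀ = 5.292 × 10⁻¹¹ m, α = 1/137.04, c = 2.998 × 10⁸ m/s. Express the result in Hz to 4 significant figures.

2.437 × 10¹⁴ Hz

r = n²a₀/Z = 4.763 × 10⁻¹⁰ m, v = Zαc/n = 7.292 × 10⁵ m/s
f = v/(2πr) = 2.437 × 10¹⁴ Hz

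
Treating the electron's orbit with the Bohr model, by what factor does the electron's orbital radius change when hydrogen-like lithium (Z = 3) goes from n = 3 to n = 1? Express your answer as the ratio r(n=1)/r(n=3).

r ∝ Z^-1 · n^2; with Z fixed, r ∝ n^2.
r(n=1)/r(n=3) = (1/3)^2 = 1/9

1/9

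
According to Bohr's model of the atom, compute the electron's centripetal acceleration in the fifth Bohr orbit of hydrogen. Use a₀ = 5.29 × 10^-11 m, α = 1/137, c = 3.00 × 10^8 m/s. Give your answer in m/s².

r = n²a₀/Z = 1.32 × 10^-9 m, v = Zαc/n = 4.38 × 10^5 m/s
a = v²/r = (4.38 × 10^5)² / 1.32 × 10^-9 = 1.45 × 10^20 m/s²

1.45 × 10^20 m/s²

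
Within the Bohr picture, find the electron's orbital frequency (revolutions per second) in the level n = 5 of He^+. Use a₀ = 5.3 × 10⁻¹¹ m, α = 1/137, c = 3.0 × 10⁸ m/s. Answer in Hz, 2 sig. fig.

r = n²a₀/Z = 6.6 × 10⁻¹⁰ m, v = Zαc/n = 8.8 × 10⁵ m/s
f = v/(2πr) = 2.1 × 10¹⁴ Hz

2.1 × 10¹⁴ Hz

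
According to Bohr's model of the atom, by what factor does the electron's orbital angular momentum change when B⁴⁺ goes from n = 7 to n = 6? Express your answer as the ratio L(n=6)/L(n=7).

6/7

L = nℏ depends only on n, so L ∝ n.
L(n=6)/L(n=7) = (6/7)^1 = 6/7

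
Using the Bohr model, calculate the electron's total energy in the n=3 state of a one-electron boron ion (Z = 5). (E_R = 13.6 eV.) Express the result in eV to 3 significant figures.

E_n = −E_R·Z²/n² = −13.6 × 5²/3² = -37.8 eV

-37.8 eV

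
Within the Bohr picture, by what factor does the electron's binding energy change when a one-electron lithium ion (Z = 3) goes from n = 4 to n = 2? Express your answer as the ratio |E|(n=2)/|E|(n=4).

|E| ∝ Z^2 · n^-2; with Z fixed, |E| ∝ n^-2.
|E|(n=2)/|E|(n=4) = (2/4)^-2 = 4

4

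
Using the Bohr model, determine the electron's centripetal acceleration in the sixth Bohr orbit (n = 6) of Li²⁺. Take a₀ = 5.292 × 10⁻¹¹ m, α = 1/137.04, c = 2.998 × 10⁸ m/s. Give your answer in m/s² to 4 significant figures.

1.884 × 10²¹ m/s²

r = n²a₀/Z = 6.350 × 10⁻¹⁰ m, v = Zαc/n = 1.094 × 10⁶ m/s
a = v²/r = (1.094 × 10⁶)² / 6.350 × 10⁻¹⁰ = 1.884 × 10²¹ m/s²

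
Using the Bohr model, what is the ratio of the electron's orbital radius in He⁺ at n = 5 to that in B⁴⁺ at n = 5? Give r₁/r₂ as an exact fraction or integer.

5/2

r ∝ Z^-1 · n^2
r₁/r₂ = (2/5)^-1 · (5/5)^2 = 5/2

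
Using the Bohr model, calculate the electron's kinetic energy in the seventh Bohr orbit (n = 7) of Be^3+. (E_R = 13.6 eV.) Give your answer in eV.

4.44 eV

For a Coulomb orbit the virial theorem gives K = −E_n.
E_n = −E_R·Z²/n², so K = E_R·Z²/n² = 13.6 × 4²/7² = 4.44 eV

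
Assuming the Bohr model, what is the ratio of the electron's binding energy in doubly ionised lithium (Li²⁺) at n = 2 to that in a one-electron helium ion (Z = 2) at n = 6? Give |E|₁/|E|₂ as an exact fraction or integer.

|E| ∝ Z^2 · n^-2
|E|₁/|E|₂ = (3/2)^2 · (2/6)^-2 = 81/4

81/4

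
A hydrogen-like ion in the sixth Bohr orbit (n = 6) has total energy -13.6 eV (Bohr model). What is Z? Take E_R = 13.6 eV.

E_n = −E_R Z²/n² ⇒ Z² = −E_n n²/E_R = 13.6 × 6² / 13.6 ≈ 36.00
Z = 6

6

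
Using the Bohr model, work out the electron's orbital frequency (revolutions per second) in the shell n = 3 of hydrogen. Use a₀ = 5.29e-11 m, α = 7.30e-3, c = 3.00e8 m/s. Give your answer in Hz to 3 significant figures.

r = n²a₀/Z = 4.76e-10 m, v = Zαc/n = 7.30e5 m/s
f = v/(2πr) = 2.44e14 Hz

2.44e14 Hz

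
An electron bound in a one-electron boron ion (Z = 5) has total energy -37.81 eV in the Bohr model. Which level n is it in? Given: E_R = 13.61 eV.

E_n = −E_R Z²/n² ⇒ n² = E_R Z²/(−E_n) = 13.61 × 5² / 37.81 ≈ 9.00
n = 3

3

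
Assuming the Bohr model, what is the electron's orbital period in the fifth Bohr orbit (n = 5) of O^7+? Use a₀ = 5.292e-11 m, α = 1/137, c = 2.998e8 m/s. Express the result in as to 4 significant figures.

296.8 as

r = n²a₀/Z = 5²·5.292e-11/8 = 1.654e-10 m
v = Zαc/n = 8·0.007299·2.998e8/5 = 3.501e6 m/s
T = 2πr/v = 2.968e-16 s = 296.8 as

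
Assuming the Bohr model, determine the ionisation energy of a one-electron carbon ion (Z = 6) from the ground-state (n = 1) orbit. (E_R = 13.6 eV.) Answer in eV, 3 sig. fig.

490 eV

E_n = −E_R·Z²/n² = −13.6 × 6²/1² eV = -490 eV
Ionisation energy = −E_n = 490 eV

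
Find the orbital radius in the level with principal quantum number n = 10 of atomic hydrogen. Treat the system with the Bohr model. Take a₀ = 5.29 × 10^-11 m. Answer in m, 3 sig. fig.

r_n = n²a₀/Z = 10² × 5.29 × 10^-11 / 1
    = 100 × 5.29 × 10^-11 / 1 = 5.29 × 10^-9 m

5.29 × 10^-9 m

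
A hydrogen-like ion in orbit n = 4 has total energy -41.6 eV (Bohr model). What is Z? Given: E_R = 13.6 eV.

E_n = −E_R Z²/n² ⇒ Z² = −E_n n²/E_R = 41.6 × 4² / 13.6 ≈ 48.94
Z = 7

7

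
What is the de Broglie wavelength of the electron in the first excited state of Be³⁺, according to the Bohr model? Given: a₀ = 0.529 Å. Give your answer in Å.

The Bohr quantisation condition is nλ = 2πr_n.
r_n = n²a₀/Z = 0.529 Å
λ = 2πr_n/n = 2π·0.529/2 = 1.66 Å

1.66 Å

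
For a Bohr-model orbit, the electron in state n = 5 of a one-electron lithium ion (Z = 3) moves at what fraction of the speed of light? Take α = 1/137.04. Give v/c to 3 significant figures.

0.00438

v_n = Zαc/n, so v/c = Zα/n = 3 × 0.00730 / 5 = 0.00438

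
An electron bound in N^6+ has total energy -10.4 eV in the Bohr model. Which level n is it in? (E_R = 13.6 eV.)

8

E_n = −E_R Z²/n² ⇒ n² = E_R Z²/(−E_n) = 13.6 × 7² / 10.4 ≈ 64.08
n = 8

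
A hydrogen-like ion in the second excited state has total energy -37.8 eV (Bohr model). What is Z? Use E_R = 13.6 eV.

E_n = −E_R Z²/n² ⇒ Z² = −E_n n²/E_R = 37.8 × 3² / 13.6 ≈ 25.01
Z = 5

5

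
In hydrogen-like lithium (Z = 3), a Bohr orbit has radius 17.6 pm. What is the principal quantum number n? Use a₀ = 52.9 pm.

r_n = n²a₀/Z ⇒ n² = rZ/a₀ = 17.6 × 3 / 52.9 ≈ 1.00
n = 1

1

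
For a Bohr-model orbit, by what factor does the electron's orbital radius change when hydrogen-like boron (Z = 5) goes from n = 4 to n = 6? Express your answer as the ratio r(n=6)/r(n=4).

9/4

r ∝ Z^-1 · n^2; with Z fixed, r ∝ n^2.
r(n=6)/r(n=4) = (6/4)^2 = 9/4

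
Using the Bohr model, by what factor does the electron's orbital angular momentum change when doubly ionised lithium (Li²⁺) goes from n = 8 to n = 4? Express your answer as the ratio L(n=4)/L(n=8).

1/2

L = nℏ depends only on n, so L ∝ n.
L(n=4)/L(n=8) = (4/8)^1 = 1/2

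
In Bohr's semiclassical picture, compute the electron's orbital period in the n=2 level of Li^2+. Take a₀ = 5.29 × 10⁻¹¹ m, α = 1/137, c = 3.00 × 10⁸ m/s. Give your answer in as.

r = n²a₀/Z = 2²·5.29 × 10⁻¹¹/3 = 7.05 × 10⁻¹¹ m
v = Zαc/n = 3·0.00730·3.00 × 10⁸/2 = 3.28 × 10⁶ m/s
T = 2πr/v = 1.35 × 10⁻¹⁶ s = 135 as

135 as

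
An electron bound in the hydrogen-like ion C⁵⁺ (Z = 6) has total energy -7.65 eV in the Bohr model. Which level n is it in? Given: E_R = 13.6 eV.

E_n = −E_R Z²/n² ⇒ n² = E_R Z²/(−E_n) = 13.6 × 6² / 7.65 ≈ 64.00
n = 8

8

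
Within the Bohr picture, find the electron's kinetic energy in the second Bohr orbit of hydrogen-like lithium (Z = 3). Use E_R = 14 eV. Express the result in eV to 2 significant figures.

32 eV

For a Coulomb orbit the virial theorem gives K = −E_n.
E_n = −E_R·Z²/n², so K = E_R·Z²/n² = 14 × 3²/2² = 32 eV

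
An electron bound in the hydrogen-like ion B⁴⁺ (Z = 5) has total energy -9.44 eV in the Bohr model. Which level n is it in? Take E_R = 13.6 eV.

E_n = −E_R Z²/n² ⇒ n² = E_R Z²/(−E_n) = 13.6 × 5² / 9.44 ≈ 36.02
n = 6

6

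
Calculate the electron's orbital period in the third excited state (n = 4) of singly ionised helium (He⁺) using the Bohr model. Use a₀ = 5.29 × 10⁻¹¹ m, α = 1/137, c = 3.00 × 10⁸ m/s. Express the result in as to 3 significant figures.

r = n²a₀/Z = 4²·5.29 × 10⁻¹¹/2 = 4.23 × 10⁻¹⁰ m
v = Zαc/n = 2·0.00730·3.00 × 10⁸/4 = 1.09 × 10⁶ m/s
T = 2πr/v = 2.43 × 10⁻¹⁵ s = 2430 as

2430 as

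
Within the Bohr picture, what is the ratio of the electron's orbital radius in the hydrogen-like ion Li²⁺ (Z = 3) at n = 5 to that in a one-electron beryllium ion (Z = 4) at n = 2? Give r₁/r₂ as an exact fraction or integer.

r ∝ Z^-1 · n^2
r₁/r₂ = (3/4)^-1 · (5/2)^2 = 25/3

25/3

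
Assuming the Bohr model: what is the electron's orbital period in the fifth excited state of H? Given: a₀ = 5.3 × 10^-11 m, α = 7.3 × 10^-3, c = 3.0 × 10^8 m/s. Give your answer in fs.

33 fs

r = n²a₀/Z = 6²·5.3 × 10^-11/1 = 1.9 × 10^-9 m
v = Zαc/n = 1·0.0073·3.0 × 10^8/6 = 3.6 × 10^5 m/s
T = 2πr/v = 3.3 × 10^-14 s = 33 fs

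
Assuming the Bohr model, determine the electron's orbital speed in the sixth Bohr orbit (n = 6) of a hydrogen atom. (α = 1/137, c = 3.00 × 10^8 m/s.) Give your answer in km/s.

365 km/s

v_n = Zαc/n = 1 × 0.00730 × 3.00 × 10^8 / 6
    = 365 km/s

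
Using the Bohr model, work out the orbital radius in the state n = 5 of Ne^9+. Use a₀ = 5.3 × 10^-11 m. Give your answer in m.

r_n = n²a₀/Z = 5² × 5.3 × 10^-11 / 10
    = 25 × 5.3 × 10^-11 / 10 = 1.3 × 10^-10 m

1.3 × 10^-10 m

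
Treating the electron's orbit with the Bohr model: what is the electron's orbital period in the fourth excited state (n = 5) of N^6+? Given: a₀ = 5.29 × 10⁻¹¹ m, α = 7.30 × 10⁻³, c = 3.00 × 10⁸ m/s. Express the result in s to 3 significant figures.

3.87 × 10⁻¹⁶ s

r = n²a₀/Z = 5²·5.29 × 10⁻¹¹/7 = 1.89 × 10⁻¹⁰ m
v = Zαc/n = 7·0.00730·3.00 × 10⁸/5 = 3.07 × 10⁶ m/s
T = 2πr/v = 3.87 × 10⁻¹⁶ s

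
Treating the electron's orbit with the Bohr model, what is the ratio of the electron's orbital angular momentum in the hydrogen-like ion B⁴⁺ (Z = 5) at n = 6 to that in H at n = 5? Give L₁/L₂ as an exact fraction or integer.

L = nℏ is independent of Z.
L₁/L₂ = n₁/n₂ = 6/5 = 6/5

6/5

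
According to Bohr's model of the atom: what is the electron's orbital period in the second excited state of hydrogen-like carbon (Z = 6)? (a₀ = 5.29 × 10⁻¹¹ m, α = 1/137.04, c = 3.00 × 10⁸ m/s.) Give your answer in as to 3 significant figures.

114 as

r = n²a₀/Z = 3²·5.29 × 10⁻¹¹/6 = 7.94 × 10⁻¹¹ m
v = Zαc/n = 6·0.00730·3.00 × 10⁸/3 = 4.38 × 10⁶ m/s
T = 2πr/v = 1.14 × 10⁻¹⁶ s = 114 as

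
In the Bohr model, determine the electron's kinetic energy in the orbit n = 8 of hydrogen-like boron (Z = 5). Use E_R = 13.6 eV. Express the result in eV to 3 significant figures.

5.31 eV

For a Coulomb orbit the virial theorem gives K = −E_n.
E_n = −E_R·Z²/n², so K = E_R·Z²/n² = 13.6 × 5²/8² = 5.31 eV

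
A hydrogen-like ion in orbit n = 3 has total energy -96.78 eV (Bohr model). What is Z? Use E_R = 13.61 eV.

E_n = −E_R Z²/n² ⇒ Z² = −E_n n²/E_R = 96.78 × 3² / 13.61 ≈ 64.00
Z = 8

8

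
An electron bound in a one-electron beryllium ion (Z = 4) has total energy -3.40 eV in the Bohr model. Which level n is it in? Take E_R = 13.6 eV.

8

E_n = −E_R Z²/n² ⇒ n² = E_R Z²/(−E_n) = 13.6 × 4² / 3.40 ≈ 64.00
n = 8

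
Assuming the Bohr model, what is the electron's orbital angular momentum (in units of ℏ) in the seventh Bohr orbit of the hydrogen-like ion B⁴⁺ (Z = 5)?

L_n = nℏ, so L/ℏ = n = 7.

7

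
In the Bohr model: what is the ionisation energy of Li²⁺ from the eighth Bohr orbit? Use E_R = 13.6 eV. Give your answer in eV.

E_n = −E_R·Z²/n² = −13.6 × 3²/8² eV = -1.91 eV
Ionisation energy = −E_n = 1.91 eV

1.91 eV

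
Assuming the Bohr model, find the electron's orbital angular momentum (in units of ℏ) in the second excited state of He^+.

3

L_n = nℏ, so L/ℏ = n = 3.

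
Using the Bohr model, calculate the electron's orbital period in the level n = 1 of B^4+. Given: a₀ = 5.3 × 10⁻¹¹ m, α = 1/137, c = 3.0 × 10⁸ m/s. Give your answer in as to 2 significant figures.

6.1 as

r = n²a₀/Z = 1²·5.3 × 10⁻¹¹/5 = 1.1 × 10⁻¹¹ m
v = Zαc/n = 5·0.0073·3.0 × 10⁸/1 = 1.1 × 10⁷ m/s
T = 2πr/v = 6.1 × 10⁻¹⁸ s = 6.1 as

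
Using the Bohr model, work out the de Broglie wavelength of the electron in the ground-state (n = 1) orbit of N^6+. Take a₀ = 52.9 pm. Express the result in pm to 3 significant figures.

The Bohr quantisation condition is nλ = 2πr_n.
r_n = n²a₀/Z = 7.56 pm
λ = 2πr_n/n = 2π·7.56/1 = 47.5 pm

47.5 pm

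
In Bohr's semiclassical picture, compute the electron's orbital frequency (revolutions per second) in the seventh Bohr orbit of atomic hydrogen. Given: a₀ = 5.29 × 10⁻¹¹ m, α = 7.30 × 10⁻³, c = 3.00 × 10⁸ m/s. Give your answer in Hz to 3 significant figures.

1.92 × 10¹³ Hz

r = n²a₀/Z = 2.59 × 10⁻⁹ m, v = Zαc/n = 3.13 × 10⁵ m/s
f = v/(2πr) = 1.92 × 10¹³ Hz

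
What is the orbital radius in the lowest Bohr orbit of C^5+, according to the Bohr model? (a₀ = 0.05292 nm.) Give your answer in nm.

0.008820 nm

r_n = n²a₀/Z = 1² × 0.05292 / 6
    = 1 × 0.05292 / 6 = 0.008820 nm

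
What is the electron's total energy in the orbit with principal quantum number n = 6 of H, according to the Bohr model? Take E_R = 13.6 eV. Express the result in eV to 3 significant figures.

E_n = −E_R·Z²/n² = −13.6 × 1²/6² = -0.378 eV

-0.378 eV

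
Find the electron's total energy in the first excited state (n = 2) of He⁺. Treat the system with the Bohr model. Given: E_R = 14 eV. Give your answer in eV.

E_n = −E_R·Z²/n² = −14 × 2²/2² = -14 eV

-14 eV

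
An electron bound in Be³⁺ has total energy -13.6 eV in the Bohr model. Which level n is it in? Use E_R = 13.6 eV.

4

E_n = −E_R Z²/n² ⇒ n² = E_R Z²/(−E_n) = 13.6 × 4² / 13.6 ≈ 16.00
n = 4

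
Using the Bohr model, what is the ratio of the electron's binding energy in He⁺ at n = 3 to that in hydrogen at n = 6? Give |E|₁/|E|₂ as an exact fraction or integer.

|E| ∝ Z^2 · n^-2
|E|₁/|E|₂ = (2/1)^2 · (3/6)^-2 = 16

16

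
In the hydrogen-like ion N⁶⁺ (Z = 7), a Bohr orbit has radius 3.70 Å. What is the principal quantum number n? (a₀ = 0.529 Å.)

r_n = n²a₀/Z ⇒ n² = rZ/a₀ = 3.70 × 7 / 0.529 ≈ 48.96
n = 7

7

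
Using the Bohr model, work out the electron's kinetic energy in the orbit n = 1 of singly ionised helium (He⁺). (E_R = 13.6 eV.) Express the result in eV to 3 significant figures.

For a Coulomb orbit the virial theorem gives K = −E_n.
E_n = −E_R·Z²/n², so K = E_R·Z²/n² = 13.6 × 2²/1² = 54.4 eV

54.4 eV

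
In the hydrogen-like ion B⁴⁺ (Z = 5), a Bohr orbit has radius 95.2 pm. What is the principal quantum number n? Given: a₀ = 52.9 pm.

3

r_n = n²a₀/Z ⇒ n² = rZ/a₀ = 95.2 × 5 / 52.9 ≈ 9.00
n = 3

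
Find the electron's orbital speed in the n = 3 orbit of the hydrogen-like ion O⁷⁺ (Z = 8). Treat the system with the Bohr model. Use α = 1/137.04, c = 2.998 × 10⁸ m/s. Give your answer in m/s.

v_n = Zαc/n = 8 × 0.007297 × 2.998 × 10⁸ / 3
    = 5.834 × 10⁶ m/s

5.834 × 10⁶ m/s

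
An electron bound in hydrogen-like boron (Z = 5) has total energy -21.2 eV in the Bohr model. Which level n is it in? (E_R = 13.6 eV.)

4

E_n = −E_R Z²/n² ⇒ n² = E_R Z²/(−E_n) = 13.6 × 5² / 21.2 ≈ 16.04
n = 4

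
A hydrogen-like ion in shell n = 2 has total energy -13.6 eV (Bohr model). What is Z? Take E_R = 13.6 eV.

2

E_n = −E_R Z²/n² ⇒ Z² = −E_n n²/E_R = 13.6 × 2² / 13.6 ≈ 4.00
Z = 2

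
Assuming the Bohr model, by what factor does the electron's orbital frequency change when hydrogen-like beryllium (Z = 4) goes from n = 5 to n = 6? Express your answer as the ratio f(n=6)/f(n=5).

125/216

f ∝ Z^2 · n^-3; with Z fixed, f ∝ n^-3.
f(n=6)/f(n=5) = (6/5)^-3 = 125/216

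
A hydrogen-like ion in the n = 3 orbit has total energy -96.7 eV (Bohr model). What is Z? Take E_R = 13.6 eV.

8

E_n = −E_R Z²/n² ⇒ Z² = −E_n n²/E_R = 96.7 × 3² / 13.6 ≈ 63.99
Z = 8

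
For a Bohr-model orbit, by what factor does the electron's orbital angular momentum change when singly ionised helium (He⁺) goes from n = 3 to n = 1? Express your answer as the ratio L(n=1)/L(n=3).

1/3

L = nℏ depends only on n, so L ∝ n.
L(n=1)/L(n=3) = (1/3)^1 = 1/3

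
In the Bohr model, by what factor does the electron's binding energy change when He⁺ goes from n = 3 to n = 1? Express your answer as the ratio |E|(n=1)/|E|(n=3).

|E| ∝ Z^2 · n^-2; with Z fixed, |E| ∝ n^-2.
|E|(n=1)/|E|(n=3) = (1/3)^-2 = 9

9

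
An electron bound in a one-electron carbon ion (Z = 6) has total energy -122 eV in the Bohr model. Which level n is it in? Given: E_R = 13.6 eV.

2

E_n = −E_R Z²/n² ⇒ n² = E_R Z²/(−E_n) = 13.6 × 6² / 122 ≈ 4.01
n = 2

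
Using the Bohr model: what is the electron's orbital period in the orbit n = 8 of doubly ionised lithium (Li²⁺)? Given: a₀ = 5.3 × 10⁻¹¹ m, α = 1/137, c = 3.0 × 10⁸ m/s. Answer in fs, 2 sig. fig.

8.7 fs

r = n²a₀/Z = 8²·5.3 × 10⁻¹¹/3 = 1.1 × 10⁻⁹ m
v = Zαc/n = 3·0.0073·3.0 × 10⁸/8 = 8.2 × 10⁵ m/s
T = 2πr/v = 8.7 × 10⁻¹⁵ s = 8.7 fs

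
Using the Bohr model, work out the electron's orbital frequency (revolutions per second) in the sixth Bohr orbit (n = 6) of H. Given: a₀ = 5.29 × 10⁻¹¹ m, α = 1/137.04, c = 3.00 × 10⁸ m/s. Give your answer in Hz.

3.05 × 10¹³ Hz

r = n²a₀/Z = 1.90 × 10⁻⁹ m, v = Zαc/n = 3.65 × 10⁵ m/s
f = v/(2πr) = 3.05 × 10¹³ Hz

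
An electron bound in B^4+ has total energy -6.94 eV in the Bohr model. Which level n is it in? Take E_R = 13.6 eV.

E_n = −E_R Z²/n² ⇒ n² = E_R Z²/(−E_n) = 13.6 × 5² / 6.94 ≈ 48.99
n = 7

7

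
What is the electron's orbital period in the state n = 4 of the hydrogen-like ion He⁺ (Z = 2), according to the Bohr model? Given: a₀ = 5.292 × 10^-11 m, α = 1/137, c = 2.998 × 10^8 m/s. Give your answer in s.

2.431 × 10^-15 s

r = n²a₀/Z = 4²·5.292 × 10^-11/2 = 4.234 × 10^-10 m
v = Zαc/n = 2·0.007299·2.998 × 10^8/4 = 1.094 × 10^6 m/s
T = 2πr/v = 2.431 × 10^-15 s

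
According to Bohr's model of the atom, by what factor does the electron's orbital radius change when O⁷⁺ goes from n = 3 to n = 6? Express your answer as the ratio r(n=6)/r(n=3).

r ∝ Z^-1 · n^2; with Z fixed, r ∝ n^2.
r(n=6)/r(n=3) = (6/3)^2 = 4

4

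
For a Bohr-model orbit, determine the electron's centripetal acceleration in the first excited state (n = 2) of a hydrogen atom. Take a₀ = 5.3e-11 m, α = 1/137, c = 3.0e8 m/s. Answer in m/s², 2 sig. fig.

5.7e21 m/s²

r = n²a₀/Z = 2.1e-10 m, v = Zαc/n = 1.1e6 m/s
a = v²/r = (1.1e6)² / 2.1e-10 = 5.7e21 m/s²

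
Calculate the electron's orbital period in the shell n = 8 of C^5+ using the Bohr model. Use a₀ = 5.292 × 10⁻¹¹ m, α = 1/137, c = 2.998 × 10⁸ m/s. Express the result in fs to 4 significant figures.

r = n²a₀/Z = 8²·5.292 × 10⁻¹¹/6 = 5.645 × 10⁻¹⁰ m
v = Zαc/n = 6·0.007299·2.998 × 10⁸/8 = 1.641 × 10⁶ m/s
T = 2πr/v = 2.161 × 10⁻¹⁵ s = 2.161 fs

2.161 fs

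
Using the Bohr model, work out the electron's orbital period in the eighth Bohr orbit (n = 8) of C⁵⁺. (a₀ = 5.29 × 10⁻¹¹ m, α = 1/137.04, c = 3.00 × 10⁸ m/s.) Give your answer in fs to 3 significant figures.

2.16 fs

r = n²a₀/Z = 8²·5.29 × 10⁻¹¹/6 = 5.64 × 10⁻¹⁰ m
v = Zαc/n = 6·0.00730·3.00 × 10⁸/8 = 1.64 × 10⁶ m/s
T = 2πr/v = 2.16 × 10⁻¹⁵ s = 2.16 fs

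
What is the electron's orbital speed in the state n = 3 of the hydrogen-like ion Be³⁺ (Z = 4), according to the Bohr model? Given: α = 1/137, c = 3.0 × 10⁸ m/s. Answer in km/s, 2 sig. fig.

v_n = Zαc/n = 4 × 0.0073 × 3.0 × 10⁸ / 3
    = 2900 km/s

2900 km/s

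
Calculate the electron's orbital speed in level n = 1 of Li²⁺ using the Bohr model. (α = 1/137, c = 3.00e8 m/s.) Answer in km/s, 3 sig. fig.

6570 km/s

v_n = Zαc/n = 3 × 0.00730 × 3.00e8 / 1
    = 6570 km/s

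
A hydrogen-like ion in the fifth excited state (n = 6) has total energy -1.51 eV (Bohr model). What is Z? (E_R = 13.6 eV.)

2

E_n = −E_R Z²/n² ⇒ Z² = −E_n n²/E_R = 1.51 × 6² / 13.6 ≈ 4.00
Z = 2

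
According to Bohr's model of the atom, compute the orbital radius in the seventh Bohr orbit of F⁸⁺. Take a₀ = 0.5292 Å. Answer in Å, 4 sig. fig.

r_n = n²a₀/Z = 7² × 0.5292 / 9
    = 49 × 0.5292 / 9 = 2.881 Å

2.881 Å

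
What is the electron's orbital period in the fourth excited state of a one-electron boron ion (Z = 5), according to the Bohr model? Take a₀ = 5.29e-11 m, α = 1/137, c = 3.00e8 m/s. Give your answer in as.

r = n²a₀/Z = 5²·5.29e-11/5 = 2.64e-10 m
v = Zαc/n = 5·0.00730·3.00e8/5 = 2.19e6 m/s
T = 2πr/v = 7.59e-16 s = 759 as

759 as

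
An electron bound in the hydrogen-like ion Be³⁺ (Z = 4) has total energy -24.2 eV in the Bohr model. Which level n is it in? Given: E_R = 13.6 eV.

E_n = −E_R Z²/n² ⇒ n² = E_R Z²/(−E_n) = 13.6 × 4² / 24.2 ≈ 8.99
n = 3

3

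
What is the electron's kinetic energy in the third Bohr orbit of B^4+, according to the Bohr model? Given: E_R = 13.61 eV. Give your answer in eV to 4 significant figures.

For a Coulomb orbit the virial theorem gives K = −E_n.
E_n = −E_R·Z²/n², so K = E_R·Z²/n² = 13.61 × 5²/3² = 37.81 eV

37.81 eV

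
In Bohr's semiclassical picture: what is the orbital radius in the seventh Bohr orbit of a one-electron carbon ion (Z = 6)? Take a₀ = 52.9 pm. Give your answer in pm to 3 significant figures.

432 pm

r_n = n²a₀/Z = 7² × 52.9 / 6
    = 49 × 52.9 / 6 = 432 pm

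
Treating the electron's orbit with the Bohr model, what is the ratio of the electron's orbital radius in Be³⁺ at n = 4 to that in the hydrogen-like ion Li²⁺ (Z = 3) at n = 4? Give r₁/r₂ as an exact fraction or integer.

r ∝ Z^-1 · n^2
r₁/r₂ = (4/3)^-1 · (4/4)^2 = 3/4

3/4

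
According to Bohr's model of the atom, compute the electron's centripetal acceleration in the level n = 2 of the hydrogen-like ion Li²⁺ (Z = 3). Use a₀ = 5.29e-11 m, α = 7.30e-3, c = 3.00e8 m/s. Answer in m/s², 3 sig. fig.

1.53e23 m/s²

r = n²a₀/Z = 7.05e-11 m, v = Zαc/n = 3.29e6 m/s
a = v²/r = (3.29e6)² / 7.05e-11 = 1.53e23 m/s²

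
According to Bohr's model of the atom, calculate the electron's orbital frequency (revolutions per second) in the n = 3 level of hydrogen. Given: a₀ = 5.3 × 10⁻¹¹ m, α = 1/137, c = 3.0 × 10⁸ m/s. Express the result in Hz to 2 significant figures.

r = n²a₀/Z = 4.8 × 10⁻¹⁰ m, v = Zαc/n = 7.3 × 10⁵ m/s
f = v/(2πr) = 2.4 × 10¹⁴ Hz

2.4 × 10¹⁴ Hz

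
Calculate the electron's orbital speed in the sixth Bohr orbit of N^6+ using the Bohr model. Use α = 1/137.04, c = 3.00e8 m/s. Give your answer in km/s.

2550 km/s

v_n = Zαc/n = 7 × 0.00730 × 3.00e8 / 6
    = 2550 km/s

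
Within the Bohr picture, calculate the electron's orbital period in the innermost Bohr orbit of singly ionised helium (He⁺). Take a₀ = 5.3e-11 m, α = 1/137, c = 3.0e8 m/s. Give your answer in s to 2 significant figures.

3.8e-17 s

r = n²a₀/Z = 1²·5.3e-11/2 = 2.6e-11 m
v = Zαc/n = 2·0.0073·3.0e8/1 = 4.4e6 m/s
T = 2πr/v = 3.8e-17 s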